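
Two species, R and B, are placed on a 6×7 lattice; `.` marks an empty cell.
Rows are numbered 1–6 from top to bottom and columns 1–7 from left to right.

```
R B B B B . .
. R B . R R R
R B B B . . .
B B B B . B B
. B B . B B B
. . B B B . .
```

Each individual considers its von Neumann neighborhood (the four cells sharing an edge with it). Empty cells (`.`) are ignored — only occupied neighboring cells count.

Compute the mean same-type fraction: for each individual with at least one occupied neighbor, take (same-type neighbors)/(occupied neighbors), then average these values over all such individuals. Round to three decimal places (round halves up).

Row 1: (1,1)R 0/1 · (1,2)B 1/3 · (1,3)B 3/3 · (1,4)B 2/2 · (1,5)B 1/2
Row 2: (2,2)R 0/3 · (2,3)B 2/3 · (2,5)R 1/2 · (2,6)R 2/2 · (2,7)R 1/1
Row 3: (3,1)R 0/2 · (3,2)B 2/4 · (3,3)B 4/4 · (3,4)B 2/2
Row 4: (4,1)B 1/2 · (4,2)B 4/4 · (4,3)B 4/4 · (4,4)B 2/2 · (4,6)B 2/2 · (4,7)B 2/2
Row 5: (5,2)B 2/2 · (5,3)B 3/3 · (5,5)B 2/2 · (5,6)B 3/3 · (5,7)B 2/2
Row 6: (6,3)B 2/2 · (6,4)B 2/2 · (6,5)B 2/2
Sum over 28 individuals: 0/1 + 1/3 + 3/3 + 2/2 + 1/2 + 0/3 + 2/3 + 1/2 + 2/2 + 1/1 + 0/2 + 2/4 + 4/4 + 2/2 + 1/2 + 4/4 + 4/4 + 2/2 + 2/2 + 2/2 + 2/2 + 3/3 + 2/2 + 3/3 + 2/2 + 2/2 + 2/2 + 2/2 = 22; mean = 22 ÷ 28 = 11/14 = 0.785714… → 0.786.

0.786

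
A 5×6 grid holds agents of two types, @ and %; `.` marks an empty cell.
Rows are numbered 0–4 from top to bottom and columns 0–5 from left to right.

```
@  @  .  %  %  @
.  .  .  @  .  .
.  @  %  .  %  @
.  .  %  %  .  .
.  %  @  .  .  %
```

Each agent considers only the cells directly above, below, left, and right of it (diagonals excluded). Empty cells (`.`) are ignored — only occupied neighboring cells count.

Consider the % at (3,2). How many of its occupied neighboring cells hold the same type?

Occupied neighbors of (3,2): (2,2)=%, (4,2)=@, (3,3)=%.
Same type (%): 2 of 3.

2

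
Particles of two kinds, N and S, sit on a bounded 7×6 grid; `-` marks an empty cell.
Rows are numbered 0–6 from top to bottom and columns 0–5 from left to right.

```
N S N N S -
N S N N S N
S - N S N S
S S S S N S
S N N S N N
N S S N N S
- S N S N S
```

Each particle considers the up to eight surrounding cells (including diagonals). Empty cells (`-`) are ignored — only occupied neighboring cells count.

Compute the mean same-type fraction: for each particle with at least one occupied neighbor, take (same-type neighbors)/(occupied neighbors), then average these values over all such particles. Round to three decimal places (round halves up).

0.414

(0,0)N 1/3
(0,1)S 1/5
(0,2)N 3/5
(0,3)N 3/5
(0,4)S 1/4
(1,0)N 1/4
(1,1)S 2/7
(1,2)N 4/7
(1,3)N 5/8
(1,4)S 3/7
(1,5)N 1/4
(2,0)S 3/4
(2,2)N 2/7
(2,3)S 3/8
(2,4)N 3/8
(2,5)S 2/5
(3,0)S 3/4
(3,1)S 4/7
(3,2)S 4/7
(3,3)S 3/8
(3,4)N 3/8
(3,5)S 1/5
(4,0)S 3/5
(4,1)N 2/8
(4,2)N 2/8
(4,3)S 3/8
(4,4)N 4/8
(4,5)N 3/5
(5,0)N 1/4
(5,1)S 3/7
(5,2)S 4/8
(5,3)N 5/8
(5,4)N 4/8
(5,5)S 1/5
(6,1)S 2/4
(6,2)N 1/5
(6,3)S 1/5
(6,4)N 2/5
(6,5)S 1/3
Sum over 39 particles: 1/3 + 1/5 + 3/5 + 3/5 + 1/4 + 1/4 + 2/7 + 4/7 + 5/8 + 3/7 + 1/4 + 3/4 + 2/7 + 3/8 + 3/8 + 2/5 + 3/4 + 4/7 + 4/7 + 3/8 + 3/8 + 1/5 + 3/5 + 2/8 + 2/8 + 3/8 + 4/8 + 3/5 + 1/4 + 3/7 + 4/8 + 5/8 + 4/8 + 1/5 + 2/4 + 1/5 + 1/5 + 2/5 + 1/3 = 13553/840; mean = 13553/840 ÷ 39 = 13553/32760 = 0.413705… → 0.414.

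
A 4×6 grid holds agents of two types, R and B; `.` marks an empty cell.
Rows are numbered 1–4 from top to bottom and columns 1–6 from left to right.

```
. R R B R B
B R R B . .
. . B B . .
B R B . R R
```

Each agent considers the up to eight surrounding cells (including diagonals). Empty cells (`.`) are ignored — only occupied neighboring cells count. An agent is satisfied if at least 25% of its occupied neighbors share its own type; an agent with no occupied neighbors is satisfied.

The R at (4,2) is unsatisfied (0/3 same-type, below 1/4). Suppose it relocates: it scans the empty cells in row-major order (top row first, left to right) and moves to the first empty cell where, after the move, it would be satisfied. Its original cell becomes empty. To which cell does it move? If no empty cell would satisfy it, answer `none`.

(1,1)

Vacating (4,2). Empty cells in order:
  (1,1): 2/3 same-type → satisfied — stop here.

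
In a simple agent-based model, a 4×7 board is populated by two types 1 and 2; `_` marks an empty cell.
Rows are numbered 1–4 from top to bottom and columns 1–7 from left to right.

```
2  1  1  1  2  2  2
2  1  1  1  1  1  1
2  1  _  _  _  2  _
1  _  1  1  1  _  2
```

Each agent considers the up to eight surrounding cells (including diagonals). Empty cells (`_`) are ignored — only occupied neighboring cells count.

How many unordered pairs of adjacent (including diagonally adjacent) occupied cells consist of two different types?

Scan each occupied cell's neighbors to the right and below (and the two forward diagonals) so each pair is counted once.
Row 1: 2(1,1)–1(1,2)≠ 2(1,1)–2(2,1)= 2(1,1)–1(2,2)≠ 1(1,2)–1(1,3)= 1(1,2)–1(2,2)= 1(1,2)–1(2,3)= 1(1,2)–2(2,1)≠ 1(1,3)–1(1,4)= 1(1,3)–1(2,3)= 1(1,3)–1(2,4)= 1(1,3)–1(2,2)= 1(1,4)–2(1,5)≠ 1(1,4)–1(2,4)= 1(1,4)–1(2,5)= 1(1,4)–1(2,3)= 2(1,5)–2(1,6)= 2(1,5)–1(2,5)≠ 2(1,5)–1(2,6)≠ 2(1,5)–1(2,4)≠ 2(1,6)–2(1,7)= 2(1,6)–1(2,6)≠ 2(1,6)–1(2,7)≠ 2(1,6)–1(2,5)≠ 2(1,7)–1(2,7)≠ 2(1,7)–1(2,6)≠  → 12/25 unlike.
Row 2: 2(2,1)–1(2,2)≠ 2(2,1)–2(3,1)= 2(2,1)–1(3,2)≠ 1(2,2)–1(2,3)= 1(2,2)–1(3,2)= 1(2,2)–2(3,1)≠ 1(2,3)–1(2,4)= 1(2,3)–1(3,2)= 1(2,4)–1(2,5)= 1(2,5)–1(2,6)= 1(2,5)–2(3,6)≠ 1(2,6)–1(2,7)= 1(2,6)–2(3,6)≠ 1(2,7)–2(3,6)≠  → 6/14 unlike.
Row 3: 2(3,1)–1(3,2)≠ 2(3,1)–1(4,1)≠ 1(3,2)–1(4,3)= 1(3,2)–1(4,1)= 2(3,6)–2(4,7)= 2(3,6)–1(4,5)≠  → 3/6 unlike.
Row 4: 1(4,3)–1(4,4)= 1(4,4)–1(4,5)=  → 0/2 unlike.
Total adjacent occupied pairs: 47; unlike-type pairs: 21.

21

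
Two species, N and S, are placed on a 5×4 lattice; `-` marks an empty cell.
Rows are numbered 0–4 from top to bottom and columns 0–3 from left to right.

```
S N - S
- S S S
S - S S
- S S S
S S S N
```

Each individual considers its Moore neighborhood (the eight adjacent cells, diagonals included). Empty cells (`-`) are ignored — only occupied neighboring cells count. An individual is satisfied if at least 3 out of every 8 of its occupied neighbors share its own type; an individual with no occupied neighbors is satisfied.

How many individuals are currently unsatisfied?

Row 0: (0,0)S 1/2 satisfied · (0,1)N 0/3 not · (0,3)S 2/2 satisfied
Row 1: (1,1)S 4/5 satisfied · (1,2)S 5/6 satisfied · (1,3)S 4/4 satisfied
Row 2: (2,0)S 2/2 satisfied · (2,2)S 7/7 satisfied · (2,3)S 5/5 satisfied
Row 3: (3,1)S 6/6 satisfied · (3,2)S 6/7 satisfied · (3,3)S 4/5 satisfied
Row 4: (4,0)S 2/2 satisfied · (4,1)S 4/4 satisfied · (4,2)S 4/5 satisfied · (4,3)N 0/3 not
Unsatisfied: (0,1), (4,3) — 2 in total.

2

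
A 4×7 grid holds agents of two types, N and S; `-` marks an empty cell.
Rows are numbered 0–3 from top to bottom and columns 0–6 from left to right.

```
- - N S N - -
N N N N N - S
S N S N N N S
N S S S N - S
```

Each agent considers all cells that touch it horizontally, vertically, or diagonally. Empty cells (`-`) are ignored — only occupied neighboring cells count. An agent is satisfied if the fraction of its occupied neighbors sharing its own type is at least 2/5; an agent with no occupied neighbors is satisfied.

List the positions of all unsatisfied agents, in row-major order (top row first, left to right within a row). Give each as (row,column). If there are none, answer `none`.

Row 0: (0,2)N 3/4 ok · (0,3)S 0/5 unhappy · (0,4)N 2/3 ok
Row 1: (1,0)N 2/3 ok · (1,1)N 4/6 ok · (1,2)N 5/7 ok · (1,3)N 6/8 ok · (1,4)N 5/6 ok · (1,6)S 1/2 ok
Row 2: (2,0)S 1/5 unhappy · (2,1)N 4/8 ok · (2,2)S 3/8 unhappy · (2,3)N 5/8 ok · (2,4)N 5/6 ok · (2,5)N 3/6 ok · (2,6)S 2/3 ok
Row 3: (3,0)N 1/3 unhappy · (3,1)S 3/5 ok · (3,2)S 3/5 ok · (3,3)S 2/5 ok · (3,4)N 3/4 ok · (3,6)S 1/2 ok

(0,3), (2,0), (2,2), (3,0)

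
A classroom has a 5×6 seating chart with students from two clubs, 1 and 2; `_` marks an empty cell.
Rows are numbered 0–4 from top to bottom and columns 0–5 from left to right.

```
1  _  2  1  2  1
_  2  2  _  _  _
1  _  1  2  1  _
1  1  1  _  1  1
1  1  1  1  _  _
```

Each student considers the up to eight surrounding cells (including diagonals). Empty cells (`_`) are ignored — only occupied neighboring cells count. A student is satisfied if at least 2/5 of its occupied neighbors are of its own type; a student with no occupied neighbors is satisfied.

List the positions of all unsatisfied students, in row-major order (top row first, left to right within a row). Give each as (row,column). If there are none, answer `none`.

(0,0), (0,3), (0,4), (0,5), (2,3)

Row 0: (0,0)1 0/1 unhappy · (0,2)2 2/3 ok · (0,3)1 0/3 unhappy · (0,4)2 0/2 unhappy · (0,5)1 0/1 unhappy
Row 1: (1,1)2 2/5 ok · (1,2)2 3/5 ok
Row 2: (2,0)1 2/3 ok · (2,2)1 2/5 ok · (2,3)2 1/5 unhappy · (2,4)1 2/3 ok
Row 3: (3,0)1 4/4 ok · (3,1)1 7/7 ok · (3,2)1 5/6 ok · (3,4)1 3/4 ok · (3,5)1 2/2 ok
Row 4: (4,0)1 3/3 ok · (4,1)1 5/5 ok · (4,2)1 4/4 ok · (4,3)1 3/3 ok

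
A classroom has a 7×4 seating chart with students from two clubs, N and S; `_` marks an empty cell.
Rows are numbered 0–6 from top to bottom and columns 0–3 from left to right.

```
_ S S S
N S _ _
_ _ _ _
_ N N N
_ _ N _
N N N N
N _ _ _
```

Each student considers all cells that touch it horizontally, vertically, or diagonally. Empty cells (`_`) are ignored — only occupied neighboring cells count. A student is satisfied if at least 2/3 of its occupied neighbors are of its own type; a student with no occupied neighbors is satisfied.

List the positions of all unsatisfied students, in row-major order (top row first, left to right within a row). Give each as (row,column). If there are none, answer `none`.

(0,1)S 2/3 ✓
(0,2)S 3/3 ✓
(0,3)S 1/1 ✓
(1,0)N 0/2 ✗
(1,1)S 2/3 ✓
(3,1)N 2/2 ✓
(3,2)N 3/3 ✓
(3,3)N 2/2 ✓
(4,2)N 6/6 ✓
(5,0)N 2/2 ✓
(5,1)N 4/4 ✓
(5,2)N 3/3 ✓
(5,3)N 2/2 ✓
(6,0)N 2/2 ✓

(1,0)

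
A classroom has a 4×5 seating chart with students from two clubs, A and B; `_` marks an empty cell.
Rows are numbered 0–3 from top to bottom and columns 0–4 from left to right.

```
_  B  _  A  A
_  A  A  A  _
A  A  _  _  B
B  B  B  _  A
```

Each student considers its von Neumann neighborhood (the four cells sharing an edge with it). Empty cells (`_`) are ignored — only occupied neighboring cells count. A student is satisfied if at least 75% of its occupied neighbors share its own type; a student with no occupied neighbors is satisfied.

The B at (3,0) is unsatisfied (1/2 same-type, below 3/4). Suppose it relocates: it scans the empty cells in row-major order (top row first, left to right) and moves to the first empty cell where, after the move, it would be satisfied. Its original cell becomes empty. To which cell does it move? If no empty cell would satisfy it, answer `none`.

(0,0)

Vacating (3,0). Empty cells in order:
  (0,0): 1/1 same-type → satisfied — stop here.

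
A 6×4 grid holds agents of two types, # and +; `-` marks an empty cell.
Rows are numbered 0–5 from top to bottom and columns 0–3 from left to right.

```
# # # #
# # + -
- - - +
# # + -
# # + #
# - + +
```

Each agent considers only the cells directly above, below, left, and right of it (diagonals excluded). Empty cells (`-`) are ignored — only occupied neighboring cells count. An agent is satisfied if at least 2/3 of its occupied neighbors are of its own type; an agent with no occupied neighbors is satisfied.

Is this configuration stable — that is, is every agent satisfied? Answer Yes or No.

No

Row 0: (0,0)# 2/2 ✓ · (0,1)# 3/3 ✓ · (0,2)# 2/3 ✓ · (0,3)# 1/1 ✓
Row 1: (1,0)# 2/2 ✓ · (1,1)# 2/3 ✓ · (1,2)+ 0/2 ✗
Row 2: (2,3)+ 0/0 ✓
Row 3: (3,0)# 2/2 ✓ · (3,1)# 2/3 ✓ · (3,2)+ 1/2 ✗
Row 4: (4,0)# 3/3 ✓ · (4,1)# 2/3 ✓ · (4,2)+ 2/4 ✗ · (4,3)# 0/2 ✗
Row 5: (5,0)# 1/1 ✓ · (5,2)+ 2/2 ✓ · (5,3)+ 1/2 ✗
For instance (1,2) has only 0/2 same-type neighbors, below 2/3.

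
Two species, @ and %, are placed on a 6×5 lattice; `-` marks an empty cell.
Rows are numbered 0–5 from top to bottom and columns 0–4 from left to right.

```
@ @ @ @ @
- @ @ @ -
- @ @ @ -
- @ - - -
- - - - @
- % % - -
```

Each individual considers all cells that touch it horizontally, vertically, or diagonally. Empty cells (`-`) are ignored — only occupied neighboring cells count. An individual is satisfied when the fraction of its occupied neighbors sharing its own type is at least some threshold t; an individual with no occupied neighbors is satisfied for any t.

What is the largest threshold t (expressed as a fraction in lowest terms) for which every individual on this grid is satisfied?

(0,0)@ 2/2
(0,1)@ 4/4
(0,2)@ 5/5
(0,3)@ 4/4
(0,4)@ 2/2
(1,1)@ 6/6
(1,2)@ 8/8
(1,3)@ 6/6
(2,1)@ 4/4
(2,2)@ 6/6
(2,3)@ 3/3
(3,1)@ 2/2
(4,4)@ — no occupied neighbors
(5,1)% 1/1
(5,2)% 1/1
The smallest same-type fraction is 2/2 at (0,0), which reduces to 1/1. Any threshold above that leaves this individual unsatisfied.

1/1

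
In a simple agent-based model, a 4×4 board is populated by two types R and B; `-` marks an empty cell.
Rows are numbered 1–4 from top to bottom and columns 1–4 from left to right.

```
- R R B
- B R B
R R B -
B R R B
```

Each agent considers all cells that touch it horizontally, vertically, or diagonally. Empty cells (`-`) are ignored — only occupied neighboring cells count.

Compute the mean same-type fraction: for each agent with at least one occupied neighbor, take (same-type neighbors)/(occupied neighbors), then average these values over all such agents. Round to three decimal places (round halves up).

0.430

(1,2)R 2/3
(1,3)R 2/5
(1,4)B 1/3
(2,2)B 1/6
(2,3)R 3/7
(2,4)B 2/4
(3,1)R 2/4
(3,2)R 4/7
(3,3)B 3/7
(4,1)B 0/3
(4,2)R 3/5
(4,3)R 2/4
(4,4)B 1/2
Sum over 13 agents: 2/3 + 2/5 + 1/3 + 1/6 + 3/7 + 2/4 + 2/4 + 4/7 + 3/7 + 0/3 + 3/5 + 2/4 + 1/2 = 235/42; mean = 235/42 ÷ 13 = 235/546 = 0.430402… → 0.430.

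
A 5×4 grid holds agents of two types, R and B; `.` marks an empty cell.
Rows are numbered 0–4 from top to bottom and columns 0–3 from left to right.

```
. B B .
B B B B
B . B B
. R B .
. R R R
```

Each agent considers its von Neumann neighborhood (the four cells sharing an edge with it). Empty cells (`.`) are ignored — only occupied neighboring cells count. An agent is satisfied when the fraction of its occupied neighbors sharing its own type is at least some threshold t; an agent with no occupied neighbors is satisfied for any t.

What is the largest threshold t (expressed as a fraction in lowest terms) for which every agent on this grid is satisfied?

Row 0: (0,1)B 2/2 · (0,2)B 2/2
Row 1: (1,0)B 2/2 · (1,1)B 3/3 · (1,2)B 4/4 · (1,3)B 2/2
Row 2: (2,0)B 1/1 · (2,2)B 3/3 · (2,3)B 2/2
Row 3: (3,1)R 1/2 · (3,2)B 1/3
Row 4: (4,1)R 2/2 · (4,2)R 2/3 · (4,3)R 1/1
The smallest same-type fraction is 1/3 at (3,2), which reduces to 1/3. Any threshold above that leaves this agent unsatisfied.

1/3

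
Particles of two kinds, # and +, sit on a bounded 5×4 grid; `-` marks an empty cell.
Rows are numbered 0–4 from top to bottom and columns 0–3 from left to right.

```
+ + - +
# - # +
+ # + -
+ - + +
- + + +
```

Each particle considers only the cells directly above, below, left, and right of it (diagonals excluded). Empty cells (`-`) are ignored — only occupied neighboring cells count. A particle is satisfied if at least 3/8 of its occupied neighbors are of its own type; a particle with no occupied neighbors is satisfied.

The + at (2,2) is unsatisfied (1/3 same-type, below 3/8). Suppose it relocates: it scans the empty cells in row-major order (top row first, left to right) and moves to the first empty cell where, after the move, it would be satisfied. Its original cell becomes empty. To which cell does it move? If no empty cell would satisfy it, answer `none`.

(0,2)

Vacating (2,2). Empty cells in order:
  (0,2): 2/3 same-type → satisfied — stop here.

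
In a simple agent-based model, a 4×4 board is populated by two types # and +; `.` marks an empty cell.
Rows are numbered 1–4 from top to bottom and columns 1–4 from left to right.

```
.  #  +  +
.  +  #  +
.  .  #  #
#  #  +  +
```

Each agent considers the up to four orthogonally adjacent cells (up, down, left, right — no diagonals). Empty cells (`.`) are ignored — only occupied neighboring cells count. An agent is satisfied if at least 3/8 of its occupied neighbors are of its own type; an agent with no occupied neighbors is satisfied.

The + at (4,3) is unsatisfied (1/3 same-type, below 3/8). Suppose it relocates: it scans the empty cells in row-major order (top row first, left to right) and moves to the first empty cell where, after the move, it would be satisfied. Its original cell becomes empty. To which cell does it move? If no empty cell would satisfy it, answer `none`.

Vacating (4,3). Empty cells in order:
  (1,1): 0/1 same-type → still unsatisfied.
  (2,1): 1/1 same-type → satisfied — stop here.

(2,1)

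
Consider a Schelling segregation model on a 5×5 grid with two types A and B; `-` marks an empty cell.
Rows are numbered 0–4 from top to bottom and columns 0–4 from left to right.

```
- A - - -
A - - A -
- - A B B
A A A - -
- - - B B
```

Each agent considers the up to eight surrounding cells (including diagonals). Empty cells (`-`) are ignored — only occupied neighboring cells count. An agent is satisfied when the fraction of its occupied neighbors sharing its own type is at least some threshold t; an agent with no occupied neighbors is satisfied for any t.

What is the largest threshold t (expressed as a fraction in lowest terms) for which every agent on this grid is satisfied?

1/4

Row 0: (0,1)A 1/1
Row 1: (1,0)A 1/1 · (1,3)A 1/3
Row 2: (2,2)A 3/4 · (2,3)B 1/4 · (2,4)B 1/2
Row 3: (3,0)A 1/1 · (3,1)A 3/3 · (3,2)A 2/4
Row 4: (4,3)B 1/2 · (4,4)B 1/1
The smallest same-type fraction is 1/4 at (2,3), which reduces to 1/4. Any threshold above that leaves this agent unsatisfied.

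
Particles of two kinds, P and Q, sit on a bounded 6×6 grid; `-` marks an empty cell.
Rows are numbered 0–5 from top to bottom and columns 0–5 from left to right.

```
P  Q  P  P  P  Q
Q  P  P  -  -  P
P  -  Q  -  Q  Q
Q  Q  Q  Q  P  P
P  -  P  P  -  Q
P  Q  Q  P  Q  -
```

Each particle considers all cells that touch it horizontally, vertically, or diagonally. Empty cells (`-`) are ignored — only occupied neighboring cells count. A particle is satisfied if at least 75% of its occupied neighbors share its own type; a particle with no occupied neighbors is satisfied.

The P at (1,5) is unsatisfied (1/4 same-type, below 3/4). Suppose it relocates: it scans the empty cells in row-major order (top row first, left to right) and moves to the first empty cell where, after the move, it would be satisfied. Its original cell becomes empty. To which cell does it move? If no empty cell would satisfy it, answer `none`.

none

Vacating (1,5). Empty cells in order:
  (1,3): 4/6 same-type → still unsatisfied.
  (1,4): 2/5 same-type → still unsatisfied.
  (2,1): 3/8 same-type → still unsatisfied.
  (2,3): 2/6 same-type → still unsatisfied.
  (4,1): 3/8 same-type → still unsatisfied.
  (4,4): 4/7 same-type → still unsatisfied.
  (5,5): 0/2 same-type → still unsatisfied.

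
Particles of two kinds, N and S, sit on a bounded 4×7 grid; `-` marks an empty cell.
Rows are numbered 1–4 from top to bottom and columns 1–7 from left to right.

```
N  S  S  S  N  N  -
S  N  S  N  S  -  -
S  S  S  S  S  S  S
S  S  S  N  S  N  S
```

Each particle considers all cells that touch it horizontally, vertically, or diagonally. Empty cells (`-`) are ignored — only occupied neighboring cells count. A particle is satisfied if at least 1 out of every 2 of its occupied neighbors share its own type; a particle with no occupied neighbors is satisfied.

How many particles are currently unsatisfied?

Row 1: (1,1)N 1/3 unhappy · (1,2)S 3/5 ok · (1,3)S 3/5 ok · (1,4)S 3/5 ok · (1,5)N 2/4 ok · (1,6)N 1/2 ok
Row 2: (2,1)S 3/5 ok · (2,2)N 1/8 unhappy · (2,3)S 6/8 ok · (2,4)N 1/8 unhappy · (2,5)S 4/7 ok
Row 3: (3,1)S 4/5 ok · (3,2)S 7/8 ok · (3,3)S 5/8 ok · (3,4)S 6/8 ok · (3,5)S 4/7 ok · (3,6)S 5/6 ok · (3,7)S 2/3 ok
Row 4: (4,1)S 3/3 ok · (4,2)S 5/5 ok · (4,3)S 4/5 ok · (4,4)N 0/5 unhappy · (4,5)S 3/5 ok · (4,6)N 0/5 unhappy · (4,7)S 2/3 ok
Unsatisfied: (1,1), (2,2), (2,4), (4,4), (4,6) — 5 in total.

5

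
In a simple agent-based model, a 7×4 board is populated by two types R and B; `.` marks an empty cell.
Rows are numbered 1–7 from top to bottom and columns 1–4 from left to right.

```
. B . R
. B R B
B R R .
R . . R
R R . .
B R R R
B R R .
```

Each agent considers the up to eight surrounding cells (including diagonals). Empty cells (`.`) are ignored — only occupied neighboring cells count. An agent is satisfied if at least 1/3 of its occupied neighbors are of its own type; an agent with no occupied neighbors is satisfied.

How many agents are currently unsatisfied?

Row 1: (1,2)B 1/2 ok · (1,4)R 1/2 ok
Row 2: (2,2)B 2/5 ok · (2,3)R 3/6 ok · (2,4)B 0/3 unhappy
Row 3: (3,1)B 1/3 ok · (3,2)R 3/5 ok · (3,3)R 3/5 ok
Row 4: (4,1)R 3/4 ok · (4,4)R 1/1 ok
Row 5: (5,1)R 3/4 ok · (5,2)R 4/5 ok
Row 6: (6,1)B 1/5 unhappy · (6,2)R 5/7 ok · (6,3)R 5/5 ok · (6,4)R 2/2 ok
Row 7: (7,1)B 1/3 ok · (7,2)R 3/5 ok · (7,3)R 4/4 ok
Unsatisfied: (2,4), (6,1) — 2 in total.

2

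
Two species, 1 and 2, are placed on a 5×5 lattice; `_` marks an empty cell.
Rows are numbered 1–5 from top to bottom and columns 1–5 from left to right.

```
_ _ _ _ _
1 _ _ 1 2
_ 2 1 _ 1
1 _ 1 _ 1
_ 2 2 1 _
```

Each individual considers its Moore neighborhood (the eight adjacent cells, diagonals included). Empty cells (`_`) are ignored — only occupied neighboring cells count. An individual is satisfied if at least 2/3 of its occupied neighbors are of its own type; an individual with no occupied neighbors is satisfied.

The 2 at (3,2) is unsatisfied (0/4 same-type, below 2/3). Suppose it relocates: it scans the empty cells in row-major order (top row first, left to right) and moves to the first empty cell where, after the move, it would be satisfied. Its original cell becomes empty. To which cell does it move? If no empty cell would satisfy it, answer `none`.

Vacating (3,2). Empty cells in order:
  (1,1): 0/1 same-type → still unsatisfied.
  (1,2): 0/1 same-type → still unsatisfied.
  (1,3): 0/1 same-type → still unsatisfied.
  (1,4): 1/2 same-type → still unsatisfied.
  (1,5): 1/2 same-type → still unsatisfied.
  (2,2): 0/2 same-type → still unsatisfied.
  (2,3): 0/2 same-type → still unsatisfied.
  (3,1): 0/2 same-type → still unsatisfied.
  (3,4): 1/6 same-type → still unsatisfied.
  (4,2): 2/5 same-type → still unsatisfied.
  (4,4): 1/6 same-type → still unsatisfied.
  (5,1): 1/2 same-type → still unsatisfied.
  (5,5): 0/2 same-type → still unsatisfied.

none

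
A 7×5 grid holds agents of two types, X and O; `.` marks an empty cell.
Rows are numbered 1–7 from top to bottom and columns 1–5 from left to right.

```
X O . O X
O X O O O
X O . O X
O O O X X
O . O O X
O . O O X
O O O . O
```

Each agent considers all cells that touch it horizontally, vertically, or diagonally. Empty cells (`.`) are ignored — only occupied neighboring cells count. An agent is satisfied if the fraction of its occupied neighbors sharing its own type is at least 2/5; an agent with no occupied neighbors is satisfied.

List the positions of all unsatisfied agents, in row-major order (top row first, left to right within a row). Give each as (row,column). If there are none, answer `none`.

(1,1), (1,5), (2,2), (3,1), (6,5)

Row 1: (1,1)X 1/3 ✗ · (1,2)O 2/4 ✓ · (1,4)O 3/4 ✓ · (1,5)X 0/3 ✗
Row 2: (2,1)O 2/5 ✓ · (2,2)X 2/6 ✗ · (2,3)O 5/6 ✓ · (2,4)O 4/6 ✓ · (2,5)O 3/5 ✓
Row 3: (3,1)X 1/5 ✗ · (3,2)O 5/7 ✓ · (3,4)O 4/7 ✓ · (3,5)X 2/5 ✓
Row 4: (4,1)O 3/4 ✓ · (4,2)O 5/6 ✓ · (4,3)O 5/6 ✓ · (4,4)X 3/7 ✓ · (4,5)X 3/5 ✓
Row 5: (5,1)O 3/3 ✓ · (5,3)O 5/6 ✓ · (5,4)O 4/8 ✓ · (5,5)X 3/5 ✓
Row 6: (6,1)O 3/3 ✓ · (6,3)O 5/5 ✓ · (6,4)O 5/7 ✓ · (6,5)X 1/4 ✗
Row 7: (7,1)O 2/2 ✓ · (7,2)O 4/4 ✓ · (7,3)O 3/3 ✓ · (7,5)O 1/2 ✓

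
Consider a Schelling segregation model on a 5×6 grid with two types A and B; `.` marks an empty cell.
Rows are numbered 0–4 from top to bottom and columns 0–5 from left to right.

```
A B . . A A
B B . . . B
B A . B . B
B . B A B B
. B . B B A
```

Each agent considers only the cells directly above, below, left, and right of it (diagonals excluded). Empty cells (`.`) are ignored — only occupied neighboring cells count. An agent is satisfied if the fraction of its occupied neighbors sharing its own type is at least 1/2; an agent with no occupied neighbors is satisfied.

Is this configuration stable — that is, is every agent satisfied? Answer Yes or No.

(0,0)A 0/2 unhappy
(0,1)B 1/2 ok
(0,4)A 1/1 ok
(0,5)A 1/2 ok
(1,0)B 2/3 ok
(1,1)B 2/3 ok
(1,5)B 1/2 ok
(2,0)B 2/3 ok
(2,1)A 0/2 unhappy
(2,3)B 0/1 unhappy
(2,5)B 2/2 ok
(3,0)B 1/1 ok
(3,2)B 0/1 unhappy
(3,3)A 0/4 unhappy
(3,4)B 2/3 ok
(3,5)B 2/3 ok
(4,1)B 0/0 ok
(4,3)B 1/2 ok
(4,4)B 2/3 ok
(4,5)A 0/2 unhappy
For instance (0,0) has only 0/2 same-type neighbors, below 1/2.

No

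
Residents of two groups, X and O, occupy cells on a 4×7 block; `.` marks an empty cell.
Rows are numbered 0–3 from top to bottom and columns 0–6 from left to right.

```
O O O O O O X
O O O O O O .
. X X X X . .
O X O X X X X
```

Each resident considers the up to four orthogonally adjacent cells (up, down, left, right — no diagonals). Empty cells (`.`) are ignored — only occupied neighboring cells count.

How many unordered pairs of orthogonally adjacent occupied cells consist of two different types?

9

Scan each occupied cell's neighbors to the right and below so each pair is counted once.
From row 0: 1 unlike of 12 pairs (running 1/12).
From row 1: 4 unlike of 9 pairs (running 5/21).
From row 2: 1 unlike of 7 pairs (running 6/28).
From row 3: 3 unlike of 6 pairs (running 9/34).
Total adjacent occupied pairs: 34; unlike-type pairs: 9.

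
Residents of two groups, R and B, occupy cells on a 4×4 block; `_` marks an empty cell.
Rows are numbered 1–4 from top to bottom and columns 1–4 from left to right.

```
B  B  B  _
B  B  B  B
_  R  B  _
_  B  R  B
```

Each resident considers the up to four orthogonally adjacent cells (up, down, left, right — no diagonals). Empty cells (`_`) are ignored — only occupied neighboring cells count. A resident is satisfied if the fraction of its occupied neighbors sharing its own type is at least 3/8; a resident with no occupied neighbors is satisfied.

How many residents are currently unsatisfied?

Row 1: (1,1)B 2/2 ok · (1,2)B 3/3 ok · (1,3)B 2/2 ok
Row 2: (2,1)B 2/2 ok · (2,2)B 3/4 ok · (2,3)B 4/4 ok · (2,4)B 1/1 ok
Row 3: (3,2)R 0/3 unhappy · (3,3)B 1/3 unhappy
Row 4: (4,2)B 0/2 unhappy · (4,3)R 0/3 unhappy · (4,4)B 0/1 unhappy
Unsatisfied: (3,2), (3,3), (4,2), (4,3), (4,4) — 5 in total.

5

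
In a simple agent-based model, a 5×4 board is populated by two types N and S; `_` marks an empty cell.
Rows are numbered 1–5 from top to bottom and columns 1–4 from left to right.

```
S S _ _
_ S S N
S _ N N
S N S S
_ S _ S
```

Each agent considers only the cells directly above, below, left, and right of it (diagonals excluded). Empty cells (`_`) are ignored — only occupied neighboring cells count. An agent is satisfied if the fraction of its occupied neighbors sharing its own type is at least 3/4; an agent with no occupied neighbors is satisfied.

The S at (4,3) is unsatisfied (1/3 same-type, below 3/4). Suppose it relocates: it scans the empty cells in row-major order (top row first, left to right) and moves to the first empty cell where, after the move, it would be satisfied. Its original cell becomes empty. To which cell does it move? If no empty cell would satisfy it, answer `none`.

(1,3)

Vacating (4,3). Empty cells in order:
  (1,3): 2/2 same-type → satisfied — stop here.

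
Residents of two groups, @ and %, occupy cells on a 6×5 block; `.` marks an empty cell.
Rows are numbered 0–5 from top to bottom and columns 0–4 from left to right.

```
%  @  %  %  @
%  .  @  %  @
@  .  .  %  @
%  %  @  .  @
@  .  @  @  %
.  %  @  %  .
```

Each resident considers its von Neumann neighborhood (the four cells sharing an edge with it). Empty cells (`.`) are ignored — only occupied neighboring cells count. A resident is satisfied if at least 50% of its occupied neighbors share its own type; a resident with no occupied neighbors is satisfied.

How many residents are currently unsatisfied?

(0,0)% 1/2 ok
(0,1)@ 0/2 unhappy
(0,2)% 1/3 unhappy
(0,3)% 2/3 ok
(0,4)@ 1/2 ok
(1,0)% 1/2 ok
(1,2)@ 0/2 unhappy
(1,3)% 2/4 ok
(1,4)@ 2/3 ok
(2,0)@ 0/2 unhappy
(2,3)% 1/2 ok
(2,4)@ 2/3 ok
(3,0)% 1/3 unhappy
(3,1)% 1/2 ok
(3,2)@ 1/2 ok
(3,4)@ 1/2 ok
(4,0)@ 0/1 unhappy
(4,2)@ 3/3 ok
(4,3)@ 1/3 unhappy
(4,4)% 0/2 unhappy
(5,1)% 0/1 unhappy
(5,2)@ 1/3 unhappy
(5,3)% 0/2 unhappy
Unsatisfied: (0,1), (0,2), (1,2), (2,0), (3,0), (4,0), (4,3), (4,4), (5,1), (5,2), (5,3) — 11 in total.

11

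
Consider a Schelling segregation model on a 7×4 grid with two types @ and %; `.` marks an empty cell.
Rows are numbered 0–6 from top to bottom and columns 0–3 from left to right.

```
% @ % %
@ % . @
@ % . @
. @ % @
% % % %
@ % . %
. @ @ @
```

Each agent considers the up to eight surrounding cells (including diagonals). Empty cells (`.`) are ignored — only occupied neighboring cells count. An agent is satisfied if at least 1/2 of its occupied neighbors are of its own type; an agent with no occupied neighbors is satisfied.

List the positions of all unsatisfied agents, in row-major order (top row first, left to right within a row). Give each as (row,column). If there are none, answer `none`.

(0,0), (0,1), (1,0), (1,3), (2,1), (3,1), (3,3), (5,0)

(0,0)% 1/3 not
(0,1)@ 1/4 not
(0,2)% 2/4 satisfied
(0,3)% 1/2 satisfied
(1,0)@ 2/5 not
(1,1)% 3/6 satisfied
(1,3)@ 1/3 not
(2,0)@ 2/4 satisfied
(2,1)% 2/5 not
(2,3)@ 2/3 satisfied
(3,1)@ 1/6 not
(3,2)% 4/7 satisfied
(3,3)@ 1/4 not
(4,0)% 2/4 satisfied
(4,1)% 4/6 satisfied
(4,2)% 5/7 satisfied
(4,3)% 3/4 satisfied
(5,0)@ 1/4 not
(5,1)% 3/6 satisfied
(5,3)% 2/4 satisfied
(6,1)@ 2/3 satisfied
(6,2)@ 2/4 satisfied
(6,3)@ 1/2 satisfied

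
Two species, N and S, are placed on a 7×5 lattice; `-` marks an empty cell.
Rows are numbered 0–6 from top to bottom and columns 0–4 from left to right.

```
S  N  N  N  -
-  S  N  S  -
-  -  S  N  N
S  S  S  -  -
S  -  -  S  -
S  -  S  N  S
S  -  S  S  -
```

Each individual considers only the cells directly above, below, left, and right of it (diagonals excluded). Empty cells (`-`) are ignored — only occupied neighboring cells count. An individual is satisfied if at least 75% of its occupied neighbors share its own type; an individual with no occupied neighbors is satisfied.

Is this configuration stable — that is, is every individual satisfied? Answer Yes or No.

Row 0: (0,0)S 0/1 unhappy · (0,1)N 1/3 unhappy · (0,2)N 3/3 ok · (0,3)N 1/2 unhappy
Row 1: (1,1)S 0/2 unhappy · (1,2)N 1/4 unhappy · (1,3)S 0/3 unhappy
Row 2: (2,2)S 1/3 unhappy · (2,3)N 1/3 unhappy · (2,4)N 1/1 ok
Row 3: (3,0)S 2/2 ok · (3,1)S 2/2 ok · (3,2)S 2/2 ok
Row 4: (4,0)S 2/2 ok · (4,3)S 0/1 unhappy
Row 5: (5,0)S 2/2 ok · (5,2)S 1/2 unhappy · (5,3)N 0/4 unhappy · (5,4)S 0/1 unhappy
Row 6: (6,0)S 1/1 ok · (6,2)S 2/2 ok · (6,3)S 1/2 unhappy
For instance (0,0) has only 0/1 same-type neighbors, below 3/4.

No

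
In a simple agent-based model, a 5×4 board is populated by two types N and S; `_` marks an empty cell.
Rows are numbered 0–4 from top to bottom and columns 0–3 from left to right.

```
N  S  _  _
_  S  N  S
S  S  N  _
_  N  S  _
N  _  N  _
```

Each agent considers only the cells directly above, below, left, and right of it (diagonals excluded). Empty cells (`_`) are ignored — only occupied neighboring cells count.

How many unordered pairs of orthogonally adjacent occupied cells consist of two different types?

8

Scan each occupied cell's neighbors to the right and below so each pair is counted once.
Row 0: N(0,0)–S(0,1)≠ S(0,1)–S(1,1)=  → 1/2 unlike.
Row 1: S(1,1)–N(1,2)≠ S(1,1)–S(2,1)= N(1,2)–S(1,3)≠ N(1,2)–N(2,2)=  → 2/4 unlike.
Row 2: S(2,0)–S(2,1)= S(2,1)–N(2,2)≠ S(2,1)–N(3,1)≠ N(2,2)–S(3,2)≠  → 3/4 unlike.
Row 3: N(3,1)–S(3,2)≠ S(3,2)–N(4,2)≠  → 2/2 unlike.
Total adjacent occupied pairs: 12; unlike-type pairs: 8.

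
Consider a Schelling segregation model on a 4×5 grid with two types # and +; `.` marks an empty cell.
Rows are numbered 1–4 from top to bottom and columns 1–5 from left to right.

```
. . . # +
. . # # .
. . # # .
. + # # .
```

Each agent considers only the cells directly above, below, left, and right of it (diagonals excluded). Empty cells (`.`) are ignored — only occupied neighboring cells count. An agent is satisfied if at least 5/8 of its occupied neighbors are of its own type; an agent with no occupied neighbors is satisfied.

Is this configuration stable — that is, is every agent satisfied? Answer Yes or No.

No

Row 1: (1,4)# 1/2 ✗ · (1,5)+ 0/1 ✗
Row 2: (2,3)# 2/2 ✓ · (2,4)# 3/3 ✓
Row 3: (3,3)# 3/3 ✓ · (3,4)# 3/3 ✓
Row 4: (4,2)+ 0/1 ✗ · (4,3)# 2/3 ✓ · (4,4)# 2/2 ✓
For instance (1,4) has only 1/2 same-type neighbors, below 5/8.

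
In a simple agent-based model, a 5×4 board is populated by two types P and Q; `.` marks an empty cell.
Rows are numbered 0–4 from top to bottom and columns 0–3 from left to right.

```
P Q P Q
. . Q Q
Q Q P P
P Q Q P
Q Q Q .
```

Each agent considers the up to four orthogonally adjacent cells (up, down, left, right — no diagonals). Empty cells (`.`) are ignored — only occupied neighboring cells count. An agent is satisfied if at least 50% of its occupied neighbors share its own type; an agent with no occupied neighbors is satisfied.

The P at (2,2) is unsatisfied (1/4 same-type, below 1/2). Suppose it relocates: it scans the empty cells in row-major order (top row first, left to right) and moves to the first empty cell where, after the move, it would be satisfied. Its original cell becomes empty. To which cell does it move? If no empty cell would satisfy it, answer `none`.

(1,0)

Vacating (2,2). Empty cells in order:
  (1,0): 1/2 same-type → satisfied — stop here.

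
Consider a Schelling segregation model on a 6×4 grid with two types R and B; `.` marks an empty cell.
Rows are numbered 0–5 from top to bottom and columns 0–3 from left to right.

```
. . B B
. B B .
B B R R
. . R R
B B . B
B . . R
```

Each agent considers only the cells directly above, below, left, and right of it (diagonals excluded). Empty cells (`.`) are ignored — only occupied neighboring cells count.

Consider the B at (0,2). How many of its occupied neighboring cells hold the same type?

Occupied neighbors of (0,2): (1,2)=B, (0,3)=B.
Same type (B): 2 of 2.

2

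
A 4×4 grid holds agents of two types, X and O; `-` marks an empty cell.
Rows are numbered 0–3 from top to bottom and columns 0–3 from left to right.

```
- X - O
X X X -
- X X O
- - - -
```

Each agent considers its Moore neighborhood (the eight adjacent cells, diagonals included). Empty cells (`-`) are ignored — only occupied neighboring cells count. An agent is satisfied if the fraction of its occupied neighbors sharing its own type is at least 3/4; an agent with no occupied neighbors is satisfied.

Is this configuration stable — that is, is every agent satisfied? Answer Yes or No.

No

(0,1)X 3/3 ✓
(0,3)O 0/1 ✗
(1,0)X 3/3 ✓
(1,1)X 5/5 ✓
(1,2)X 4/6 ✗
(2,1)X 4/4 ✓
(2,2)X 3/4 ✓
(2,3)O 0/2 ✗
For instance (0,3) has only 0/1 same-type neighbors, below 3/4.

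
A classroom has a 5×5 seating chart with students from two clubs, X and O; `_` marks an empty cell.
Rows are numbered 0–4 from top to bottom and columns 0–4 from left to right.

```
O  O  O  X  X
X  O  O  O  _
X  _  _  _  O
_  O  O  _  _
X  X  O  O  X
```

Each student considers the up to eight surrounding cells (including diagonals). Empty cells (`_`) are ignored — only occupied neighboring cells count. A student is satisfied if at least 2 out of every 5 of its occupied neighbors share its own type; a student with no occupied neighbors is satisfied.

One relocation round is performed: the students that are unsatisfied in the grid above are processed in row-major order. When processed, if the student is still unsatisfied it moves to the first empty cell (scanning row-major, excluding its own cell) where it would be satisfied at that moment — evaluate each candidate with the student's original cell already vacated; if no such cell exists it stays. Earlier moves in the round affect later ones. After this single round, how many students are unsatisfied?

Initially unsatisfied (in order): (0,3), (1,0), (2,0), (4,1), (4,4).
  (0,3) → (3,0).
  (1,0): no empty cell satisfies it; stays.
  (2,0): now satisfied by earlier moves; stays.
  (4,1): now satisfied by earlier moves; stays.
  (4,4) → (2,1).
Resulting grid:
O O O _ X
X O O O _
X X _ _ O
X O O _ _
X X O O _
Unsatisfied now: (0,4), (3,1).

2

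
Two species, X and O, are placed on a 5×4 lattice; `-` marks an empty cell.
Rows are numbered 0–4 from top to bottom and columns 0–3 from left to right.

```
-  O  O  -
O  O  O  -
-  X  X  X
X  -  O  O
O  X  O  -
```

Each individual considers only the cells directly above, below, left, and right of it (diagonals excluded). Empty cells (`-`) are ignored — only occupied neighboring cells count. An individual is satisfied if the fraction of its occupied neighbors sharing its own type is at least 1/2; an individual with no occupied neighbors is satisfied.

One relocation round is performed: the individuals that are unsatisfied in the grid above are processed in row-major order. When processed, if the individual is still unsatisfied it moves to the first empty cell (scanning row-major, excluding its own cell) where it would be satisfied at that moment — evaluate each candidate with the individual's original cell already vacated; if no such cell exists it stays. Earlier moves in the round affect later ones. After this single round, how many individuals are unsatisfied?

0

Initially unsatisfied (in order): (3,0), (4,0), (4,1).
  (3,0) → (1,3).
  (4,0) → (0,0).
  (4,1) → (0,3).
Resulting grid:
O O O X
O O O X
- X X X
- - O O
- - O -
All satisfied now.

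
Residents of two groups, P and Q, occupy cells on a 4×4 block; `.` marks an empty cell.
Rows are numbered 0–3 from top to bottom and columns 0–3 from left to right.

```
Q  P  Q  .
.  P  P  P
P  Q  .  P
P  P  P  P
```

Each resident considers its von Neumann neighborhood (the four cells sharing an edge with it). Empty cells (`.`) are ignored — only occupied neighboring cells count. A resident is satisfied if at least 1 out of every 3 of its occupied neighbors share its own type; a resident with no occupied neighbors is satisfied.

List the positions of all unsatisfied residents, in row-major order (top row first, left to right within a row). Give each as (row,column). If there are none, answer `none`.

(0,0), (0,2), (2,1)

(0,0)Q 0/1 ✗
(0,1)P 1/3 ✓
(0,2)Q 0/2 ✗
(1,1)P 2/3 ✓
(1,2)P 2/3 ✓
(1,3)P 2/2 ✓
(2,0)P 1/2 ✓
(2,1)Q 0/3 ✗
(2,3)P 2/2 ✓
(3,0)P 2/2 ✓
(3,1)P 2/3 ✓
(3,2)P 2/2 ✓
(3,3)P 2/2 ✓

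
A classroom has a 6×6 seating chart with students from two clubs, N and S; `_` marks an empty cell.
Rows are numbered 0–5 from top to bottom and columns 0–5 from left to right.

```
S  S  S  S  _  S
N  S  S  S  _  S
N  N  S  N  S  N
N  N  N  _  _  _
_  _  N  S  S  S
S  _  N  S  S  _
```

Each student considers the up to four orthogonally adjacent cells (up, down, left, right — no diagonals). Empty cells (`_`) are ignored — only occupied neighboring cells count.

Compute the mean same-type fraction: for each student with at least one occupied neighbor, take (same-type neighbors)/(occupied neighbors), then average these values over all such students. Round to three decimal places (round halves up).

Row 0: (0,0)S 1/2 · (0,1)S 3/3 · (0,2)S 3/3 · (0,3)S 2/2 · (0,5)S 1/1
Row 1: (1,0)N 1/3 · (1,1)S 2/4 · (1,2)S 4/4 · (1,3)S 2/3 · (1,5)S 1/2
Row 2: (2,0)N 3/3 · (2,1)N 2/4 · (2,2)S 1/4 · (2,3)N 0/3 · (2,4)S 0/2 · (2,5)N 0/2
Row 3: (3,0)N 2/2 · (3,1)N 3/3 · (3,2)N 2/3
Row 4: (4,2)N 2/3 · (4,3)S 2/3 · (4,4)S 3/3 · (4,5)S 1/1
Row 5: (5,0)S — no occupied neighbors · (5,2)N 1/2 · (5,3)S 2/3 · (5,4)S 2/2
Sum over 26 students: 1/2 + 3/3 + 3/3 + 2/2 + 1/1 + 1/3 + 2/4 + 4/4 + 2/3 + 1/2 + 3/3 + 2/4 + 1/4 + 0/3 + 0/2 + 0/2 + 2/2 + 3/3 + 2/3 + 2/3 + 2/3 + 3/3 + 1/1 + 1/2 + 2/3 + 2/2 = 209/12; mean = 209/12 ÷ 26 = 209/312 = 0.669871… → 0.670.

0.670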